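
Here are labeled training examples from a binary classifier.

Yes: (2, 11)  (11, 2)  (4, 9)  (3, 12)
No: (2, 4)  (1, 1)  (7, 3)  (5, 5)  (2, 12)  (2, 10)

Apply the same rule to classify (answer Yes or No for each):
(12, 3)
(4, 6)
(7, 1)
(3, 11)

Yes, No, No, No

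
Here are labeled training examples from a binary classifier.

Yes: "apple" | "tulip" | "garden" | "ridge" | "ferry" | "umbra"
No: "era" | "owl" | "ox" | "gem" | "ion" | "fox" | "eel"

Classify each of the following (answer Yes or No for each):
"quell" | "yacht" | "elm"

Yes, Yes, No

'Yes' ⟺ length ≥ 5.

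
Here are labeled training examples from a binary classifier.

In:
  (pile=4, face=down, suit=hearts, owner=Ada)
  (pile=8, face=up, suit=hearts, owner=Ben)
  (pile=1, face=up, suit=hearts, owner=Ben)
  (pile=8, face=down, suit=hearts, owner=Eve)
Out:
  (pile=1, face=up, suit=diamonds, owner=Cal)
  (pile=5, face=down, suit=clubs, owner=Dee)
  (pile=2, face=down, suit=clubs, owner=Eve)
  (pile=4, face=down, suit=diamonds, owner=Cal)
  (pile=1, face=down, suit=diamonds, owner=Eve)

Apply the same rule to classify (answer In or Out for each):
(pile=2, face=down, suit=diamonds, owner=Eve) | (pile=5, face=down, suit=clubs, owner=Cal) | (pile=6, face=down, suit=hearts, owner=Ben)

The common property of the 'In' items is: suit is hearts. No 'Out' item has it.
(pile=2, face=down, suit=diamonds, owner=Eve): suit is diamonds — fails the rule, so Out.
(pile=5, face=down, suit=clubs, owner=Cal): suit is clubs — fails the rule, so Out.
(pile=6, face=down, suit=hearts, owner=Ben): suit is hearts — satisfies this, so In.

Out, Out, In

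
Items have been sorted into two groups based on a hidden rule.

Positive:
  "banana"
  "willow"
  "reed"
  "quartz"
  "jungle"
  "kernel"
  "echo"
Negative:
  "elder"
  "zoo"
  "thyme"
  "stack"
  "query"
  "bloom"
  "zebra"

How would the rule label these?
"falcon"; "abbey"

Positive, Negative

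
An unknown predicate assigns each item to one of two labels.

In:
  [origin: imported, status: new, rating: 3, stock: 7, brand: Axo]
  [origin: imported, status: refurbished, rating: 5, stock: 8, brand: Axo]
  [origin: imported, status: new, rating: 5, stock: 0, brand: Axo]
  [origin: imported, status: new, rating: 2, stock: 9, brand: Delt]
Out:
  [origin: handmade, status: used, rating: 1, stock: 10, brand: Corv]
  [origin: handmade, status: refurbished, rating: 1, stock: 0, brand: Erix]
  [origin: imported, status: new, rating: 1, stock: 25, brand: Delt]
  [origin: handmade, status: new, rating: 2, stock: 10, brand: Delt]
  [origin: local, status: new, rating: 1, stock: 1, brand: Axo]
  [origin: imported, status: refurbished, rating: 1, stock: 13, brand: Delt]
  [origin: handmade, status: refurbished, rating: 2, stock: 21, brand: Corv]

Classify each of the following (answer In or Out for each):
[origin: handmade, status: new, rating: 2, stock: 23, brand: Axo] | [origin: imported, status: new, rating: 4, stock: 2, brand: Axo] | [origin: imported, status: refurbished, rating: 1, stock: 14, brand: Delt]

The classifier is using: origin is imported AND stock ≤ 9.
[origin: handmade, status: new, rating: 2, stock: 23, brand: Axo] — origin is handmade, stock = 23, hence Out.
[origin: imported, status: new, rating: 4, stock: 2, brand: Axo] — origin is imported, stock = 2, hence In.
[origin: imported, status: refurbished, rating: 1, stock: 14, brand: Delt] — origin is imported, stock = 14, hence Out.

Out, In, Out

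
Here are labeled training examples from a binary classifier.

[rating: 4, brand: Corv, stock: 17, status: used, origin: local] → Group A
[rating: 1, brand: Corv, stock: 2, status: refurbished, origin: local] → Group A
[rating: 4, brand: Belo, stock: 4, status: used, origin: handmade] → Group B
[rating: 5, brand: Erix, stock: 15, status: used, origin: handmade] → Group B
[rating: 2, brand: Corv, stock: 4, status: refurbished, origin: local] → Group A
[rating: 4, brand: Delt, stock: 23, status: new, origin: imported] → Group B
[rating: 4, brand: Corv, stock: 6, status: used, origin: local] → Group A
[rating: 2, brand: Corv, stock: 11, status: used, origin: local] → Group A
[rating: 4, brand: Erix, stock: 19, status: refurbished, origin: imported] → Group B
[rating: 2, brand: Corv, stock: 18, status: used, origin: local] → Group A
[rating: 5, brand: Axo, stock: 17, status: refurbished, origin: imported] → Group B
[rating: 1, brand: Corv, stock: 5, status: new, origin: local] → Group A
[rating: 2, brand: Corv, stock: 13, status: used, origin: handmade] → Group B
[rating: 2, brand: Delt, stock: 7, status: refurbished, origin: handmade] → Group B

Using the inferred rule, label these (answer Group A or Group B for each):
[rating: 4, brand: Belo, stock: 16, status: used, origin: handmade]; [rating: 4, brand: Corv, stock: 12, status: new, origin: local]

Group B, Group A

All 'Group A' examples share one property — origin is local — and every 'Group B' example lacks it.
[rating: 4, brand: Belo, stock: 16, status: used, origin: handmade]: origin is handmade, lacks this property → Group B.
[rating: 4, brand: Corv, stock: 12, status: new, origin: local]: origin is local, passes → Group A.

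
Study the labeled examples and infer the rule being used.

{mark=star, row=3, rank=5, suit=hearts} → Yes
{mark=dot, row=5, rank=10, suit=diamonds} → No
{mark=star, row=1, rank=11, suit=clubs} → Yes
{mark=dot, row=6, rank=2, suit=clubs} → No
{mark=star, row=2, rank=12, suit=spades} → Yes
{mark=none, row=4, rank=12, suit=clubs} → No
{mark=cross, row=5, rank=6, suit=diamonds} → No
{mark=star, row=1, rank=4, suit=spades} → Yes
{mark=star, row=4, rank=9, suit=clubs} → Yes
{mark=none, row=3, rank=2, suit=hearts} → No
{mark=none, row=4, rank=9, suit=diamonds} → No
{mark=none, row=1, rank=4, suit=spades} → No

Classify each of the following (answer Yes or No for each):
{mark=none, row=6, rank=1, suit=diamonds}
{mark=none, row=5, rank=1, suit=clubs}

Every 'Yes' example satisfies: mark is star. None of the 'No' examples do.
{mark=none, row=6, rank=1, suit=diamonds}: No (mark is none).
{mark=none, row=5, rank=1, suit=clubs}: No (mark is none).

No, No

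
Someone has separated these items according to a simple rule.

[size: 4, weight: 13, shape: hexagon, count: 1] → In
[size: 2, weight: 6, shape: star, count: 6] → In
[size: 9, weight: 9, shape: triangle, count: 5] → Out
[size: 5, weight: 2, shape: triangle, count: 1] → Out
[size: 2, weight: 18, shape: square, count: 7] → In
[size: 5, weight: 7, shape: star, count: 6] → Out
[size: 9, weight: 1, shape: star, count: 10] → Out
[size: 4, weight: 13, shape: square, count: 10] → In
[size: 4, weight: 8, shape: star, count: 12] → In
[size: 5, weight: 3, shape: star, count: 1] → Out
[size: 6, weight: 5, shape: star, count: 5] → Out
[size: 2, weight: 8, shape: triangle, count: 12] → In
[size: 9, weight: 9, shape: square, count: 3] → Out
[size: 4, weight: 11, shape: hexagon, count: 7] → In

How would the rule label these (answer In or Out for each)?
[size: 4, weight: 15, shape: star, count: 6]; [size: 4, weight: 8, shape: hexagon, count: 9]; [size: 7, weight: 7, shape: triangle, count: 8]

The rule appears to be: size ≤ 4.
[size: 4, weight: 15, shape: star, count: 6] → size = 4 → In. [size: 4, weight: 8, shape: hexagon, count: 9] → size = 4 → In. [size: 7, weight: 7, shape: triangle, count: 8] → size = 7 → Out.

In, In, Out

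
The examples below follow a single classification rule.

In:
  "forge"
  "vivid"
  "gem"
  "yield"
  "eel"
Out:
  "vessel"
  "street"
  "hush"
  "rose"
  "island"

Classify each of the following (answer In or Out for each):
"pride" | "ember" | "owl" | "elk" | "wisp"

One predicate separates the groups cleanly: odd length.
"pride" → length 5 → In. "ember" → length 5 → In. "owl" → length 3 → In. "elk" → length 3 → In. "wisp" → length 4 → Out.

In, In, In, In, Out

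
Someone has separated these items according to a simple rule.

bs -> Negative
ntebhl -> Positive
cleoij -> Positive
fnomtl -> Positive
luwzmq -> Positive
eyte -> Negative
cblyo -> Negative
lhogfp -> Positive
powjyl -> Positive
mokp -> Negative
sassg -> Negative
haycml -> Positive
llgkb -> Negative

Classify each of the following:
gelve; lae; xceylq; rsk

All 'Positive' examples share one property — length 6 — and every 'Negative' example lacks it.
gelve: length 5 — does not satisfy this, so Negative.
lae: length 3 — does not satisfy this, so Negative.
xceylq: length 6 — passes, so Positive.
rsk: length 3 — does not satisfy this, so Negative.

Negative, Negative, Positive, Negative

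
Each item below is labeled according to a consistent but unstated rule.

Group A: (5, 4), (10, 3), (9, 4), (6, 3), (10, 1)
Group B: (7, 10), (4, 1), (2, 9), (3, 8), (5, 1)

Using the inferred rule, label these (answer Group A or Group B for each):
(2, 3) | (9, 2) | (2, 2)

Group B, Group A, Group B

The pattern is that an item is 'Group A' exactly when: first > second AND sum ≥ 9.
(2, 3): 2 < 3, 2+3 = 5 — doesn't match, so Group B.
(9, 2): 9 > 2, 9+2 = 11 — fits, so Group A.
(2, 2): 2 = 2, 2+2 = 4 — doesn't match, so Group B.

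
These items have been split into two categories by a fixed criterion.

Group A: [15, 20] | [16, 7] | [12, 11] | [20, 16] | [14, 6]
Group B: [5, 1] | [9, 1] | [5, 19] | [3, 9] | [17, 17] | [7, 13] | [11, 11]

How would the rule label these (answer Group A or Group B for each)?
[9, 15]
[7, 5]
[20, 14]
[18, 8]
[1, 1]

Group B, Group B, Group A, Group A, Group B

Checking candidate rules against both groups, what survives is: product is even.
[9, 15]: Group B (9·15 = 135). [7, 5]: Group B (7·5 = 35). [20, 14]: Group A (20·14 = 280). [18, 8]: Group A (18·8 = 144). [1, 1]: Group B (1·1 = 1).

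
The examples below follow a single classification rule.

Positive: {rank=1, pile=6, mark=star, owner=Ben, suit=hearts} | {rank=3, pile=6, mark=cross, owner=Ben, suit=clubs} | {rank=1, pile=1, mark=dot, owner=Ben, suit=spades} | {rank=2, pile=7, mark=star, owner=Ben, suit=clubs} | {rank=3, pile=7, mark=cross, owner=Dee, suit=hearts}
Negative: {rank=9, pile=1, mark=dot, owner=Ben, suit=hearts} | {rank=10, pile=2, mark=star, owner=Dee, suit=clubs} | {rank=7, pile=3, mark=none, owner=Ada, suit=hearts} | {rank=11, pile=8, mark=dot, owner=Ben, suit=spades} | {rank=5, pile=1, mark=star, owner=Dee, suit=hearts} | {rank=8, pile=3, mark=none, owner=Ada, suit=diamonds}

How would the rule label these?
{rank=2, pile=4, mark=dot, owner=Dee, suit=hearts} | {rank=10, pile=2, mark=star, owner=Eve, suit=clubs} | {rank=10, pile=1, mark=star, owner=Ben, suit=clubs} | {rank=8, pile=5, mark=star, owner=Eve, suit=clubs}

All 'Positive' examples share one property — rank ≤ 3 — and every 'Negative' example lacks it.

Positive, Negative, Negative, Negative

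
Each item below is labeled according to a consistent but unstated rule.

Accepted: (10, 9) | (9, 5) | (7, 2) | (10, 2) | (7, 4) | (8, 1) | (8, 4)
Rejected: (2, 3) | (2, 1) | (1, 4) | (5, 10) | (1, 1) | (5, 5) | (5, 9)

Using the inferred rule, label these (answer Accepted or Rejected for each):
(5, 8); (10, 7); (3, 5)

Every 'Accepted' example satisfies: first ≥ 7. None of the 'Rejected' examples do.
(5, 8): Rejected (first 5). (10, 7): Accepted (first 10). (3, 5): Rejected (first 3).

Rejected, Accepted, Rejected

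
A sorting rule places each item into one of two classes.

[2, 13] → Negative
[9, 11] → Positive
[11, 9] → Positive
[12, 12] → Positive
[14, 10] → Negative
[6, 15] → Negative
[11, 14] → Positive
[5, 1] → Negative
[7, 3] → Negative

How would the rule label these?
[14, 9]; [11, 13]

The rule appears to be: |first − second| ≤ 3.
Negative: [14, 9], since |14−9| = 5.
Positive: [11, 13], since |11−13| = 2.

Negative, Positive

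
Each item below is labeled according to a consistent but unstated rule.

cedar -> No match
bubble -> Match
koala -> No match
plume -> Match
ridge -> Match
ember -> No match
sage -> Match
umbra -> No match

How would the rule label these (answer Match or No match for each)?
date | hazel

A rule that fits every label: ends with 'e' — true of each 'Match' example, false of each 'No match' one.
date: Match (ends with 'e'). hazel: No match (ends with 'l').

Match, No match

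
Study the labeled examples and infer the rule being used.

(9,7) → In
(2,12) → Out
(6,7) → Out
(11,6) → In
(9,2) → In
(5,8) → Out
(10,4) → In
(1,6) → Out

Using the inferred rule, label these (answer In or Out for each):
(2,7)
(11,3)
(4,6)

The classifier is using: first > second.

Out, In, Out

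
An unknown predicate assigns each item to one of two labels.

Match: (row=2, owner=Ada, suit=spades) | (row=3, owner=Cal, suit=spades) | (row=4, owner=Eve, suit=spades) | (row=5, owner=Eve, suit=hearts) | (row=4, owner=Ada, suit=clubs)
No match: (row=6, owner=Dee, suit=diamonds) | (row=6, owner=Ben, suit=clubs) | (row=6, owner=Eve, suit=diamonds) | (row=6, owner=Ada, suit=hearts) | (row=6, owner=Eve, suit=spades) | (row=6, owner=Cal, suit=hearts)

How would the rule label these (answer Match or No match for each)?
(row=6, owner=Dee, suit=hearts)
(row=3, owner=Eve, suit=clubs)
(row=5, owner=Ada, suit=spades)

Every 'Match' example satisfies: row ≤ 5. None of the 'No match' examples do.
(row=6, owner=Dee, suit=hearts): No match (row = 6). (row=3, owner=Eve, suit=clubs): Match (row = 3). (row=5, owner=Ada, suit=spades): Match (row = 5).

No match, Match, Match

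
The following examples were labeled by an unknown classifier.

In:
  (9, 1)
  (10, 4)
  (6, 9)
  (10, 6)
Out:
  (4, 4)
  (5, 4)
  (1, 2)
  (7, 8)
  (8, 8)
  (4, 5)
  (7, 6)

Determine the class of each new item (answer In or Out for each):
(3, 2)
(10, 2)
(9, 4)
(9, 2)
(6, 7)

Out, In, In, In, Out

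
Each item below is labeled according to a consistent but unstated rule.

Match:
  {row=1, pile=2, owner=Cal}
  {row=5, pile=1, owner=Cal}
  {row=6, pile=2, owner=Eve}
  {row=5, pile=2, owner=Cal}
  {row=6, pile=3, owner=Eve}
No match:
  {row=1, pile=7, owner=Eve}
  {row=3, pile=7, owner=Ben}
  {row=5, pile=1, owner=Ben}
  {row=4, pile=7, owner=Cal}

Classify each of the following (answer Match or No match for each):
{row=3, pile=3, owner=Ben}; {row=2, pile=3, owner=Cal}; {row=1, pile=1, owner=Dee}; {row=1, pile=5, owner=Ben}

The pattern is that an item is 'Match' exactly when: owner is not Ben AND pile ≤ 3.
{row=3, pile=3, owner=Ben} — owner is Ben, pile = 3, hence No match. {row=2, pile=3, owner=Cal} — owner is Cal, pile = 3, hence Match. {row=1, pile=1, owner=Dee} — owner is Dee, pile = 1, hence Match. {row=1, pile=5, owner=Ben} — owner is Ben, pile = 5, hence No match.

No match, Match, Match, No match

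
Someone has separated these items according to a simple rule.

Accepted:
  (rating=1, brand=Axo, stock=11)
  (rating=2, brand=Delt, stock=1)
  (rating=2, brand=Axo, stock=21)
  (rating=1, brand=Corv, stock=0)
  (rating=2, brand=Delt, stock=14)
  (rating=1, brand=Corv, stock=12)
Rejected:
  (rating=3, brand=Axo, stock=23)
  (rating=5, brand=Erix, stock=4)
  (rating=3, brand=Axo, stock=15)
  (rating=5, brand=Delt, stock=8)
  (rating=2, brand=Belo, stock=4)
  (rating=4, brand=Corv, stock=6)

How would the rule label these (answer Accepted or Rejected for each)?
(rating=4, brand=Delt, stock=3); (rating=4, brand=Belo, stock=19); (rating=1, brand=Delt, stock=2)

'Accepted' ⟺ rating ≤ 2 AND stock ≠ 4.
(rating=4, brand=Delt, stock=3): rating = 4, stock = 3 — doesn't match, so Rejected. (rating=4, brand=Belo, stock=19): rating = 4, stock = 19 — doesn't match, so Rejected. (rating=1, brand=Delt, stock=2): rating = 1, stock = 2 — passes, so Accepted.

Rejected, Rejected, Accepted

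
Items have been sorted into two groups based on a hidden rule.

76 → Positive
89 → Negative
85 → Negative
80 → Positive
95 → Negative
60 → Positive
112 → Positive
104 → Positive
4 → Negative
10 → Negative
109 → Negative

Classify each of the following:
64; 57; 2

Positive, Negative, Negative

The rule appears to be: even AND at least 60.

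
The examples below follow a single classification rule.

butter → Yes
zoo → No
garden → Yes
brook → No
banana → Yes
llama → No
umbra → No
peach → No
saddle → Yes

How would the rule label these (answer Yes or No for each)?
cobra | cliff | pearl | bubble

The rule appears to be: even length.
No: cobra, since length 5.
No: cliff, since length 5.
No: pearl, since length 5.
Yes: bubble, since length 6.

No, No, No, Yes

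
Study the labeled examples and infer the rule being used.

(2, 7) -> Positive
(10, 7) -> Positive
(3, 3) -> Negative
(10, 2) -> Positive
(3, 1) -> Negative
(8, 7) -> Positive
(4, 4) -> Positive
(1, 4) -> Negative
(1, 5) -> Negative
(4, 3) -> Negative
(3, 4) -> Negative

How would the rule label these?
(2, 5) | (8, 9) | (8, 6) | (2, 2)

One predicate separates the groups cleanly: sum ≥ 8.
(2, 5): 2+5 = 7 — doesn't match, so Negative. (8, 9): 8+9 = 17 — satisfies this, so Positive. (8, 6): 8+6 = 14 — satisfies this, so Positive. (2, 2): 2+2 = 4 — doesn't match, so Negative.

Negative, Positive, Positive, Negative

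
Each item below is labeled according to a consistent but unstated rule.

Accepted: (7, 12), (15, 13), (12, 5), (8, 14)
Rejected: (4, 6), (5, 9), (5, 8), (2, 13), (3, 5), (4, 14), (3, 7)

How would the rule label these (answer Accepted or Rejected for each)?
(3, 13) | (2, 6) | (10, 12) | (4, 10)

Rejected, Rejected, Accepted, Rejected

The simplest hypothesis consistent with all the labels is: first ≥ 6.
(3, 13) → first 3 → Rejected. (2, 6) → first 2 → Rejected. (10, 12) → first 10 → Accepted. (4, 10) → first 4 → Rejected.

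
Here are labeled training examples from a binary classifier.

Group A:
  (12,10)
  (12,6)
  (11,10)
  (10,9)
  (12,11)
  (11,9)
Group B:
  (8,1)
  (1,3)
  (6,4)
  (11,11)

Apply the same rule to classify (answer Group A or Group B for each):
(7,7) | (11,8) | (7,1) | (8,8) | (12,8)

Group B, Group A, Group B, Group B, Group A

The common property of the 'Group A' items is: first > second AND sum ≥ 18. No 'Group B' item has it.
Group B: (7,7), since 7 = 7, 7+7 = 14. Group A: (11,8), since 11 > 8, 11+8 = 19. Group B: (7,1), since 7 > 1, 7+1 = 8. Group B: (8,8), since 8 = 8, 8+8 = 16. Group A: (12,8), since 12 > 8, 12+8 = 20.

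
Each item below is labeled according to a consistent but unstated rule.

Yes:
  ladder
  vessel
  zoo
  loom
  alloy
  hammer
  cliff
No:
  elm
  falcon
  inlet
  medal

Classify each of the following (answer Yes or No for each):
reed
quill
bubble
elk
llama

Yes, Yes, Yes, No, Yes

The pattern is that an item is 'Yes' exactly when: has a double letter.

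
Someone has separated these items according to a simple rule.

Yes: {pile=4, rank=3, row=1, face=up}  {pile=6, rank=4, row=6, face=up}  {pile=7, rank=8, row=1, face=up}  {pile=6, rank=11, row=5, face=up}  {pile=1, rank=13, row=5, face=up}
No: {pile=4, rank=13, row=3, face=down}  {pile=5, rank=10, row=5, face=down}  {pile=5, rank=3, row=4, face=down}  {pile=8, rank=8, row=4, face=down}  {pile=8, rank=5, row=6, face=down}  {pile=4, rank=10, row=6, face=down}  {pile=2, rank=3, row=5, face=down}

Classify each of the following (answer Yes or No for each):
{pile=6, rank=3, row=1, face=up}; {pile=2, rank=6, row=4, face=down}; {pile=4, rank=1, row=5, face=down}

All 'Yes' examples share one property — face is up — and every 'No' example lacks it.
{pile=6, rank=3, row=1, face=up} — face is up, hence Yes.
{pile=2, rank=6, row=4, face=down} — face is down, hence No.
{pile=4, rank=1, row=5, face=down} — face is down, hence No.

Yes, No, No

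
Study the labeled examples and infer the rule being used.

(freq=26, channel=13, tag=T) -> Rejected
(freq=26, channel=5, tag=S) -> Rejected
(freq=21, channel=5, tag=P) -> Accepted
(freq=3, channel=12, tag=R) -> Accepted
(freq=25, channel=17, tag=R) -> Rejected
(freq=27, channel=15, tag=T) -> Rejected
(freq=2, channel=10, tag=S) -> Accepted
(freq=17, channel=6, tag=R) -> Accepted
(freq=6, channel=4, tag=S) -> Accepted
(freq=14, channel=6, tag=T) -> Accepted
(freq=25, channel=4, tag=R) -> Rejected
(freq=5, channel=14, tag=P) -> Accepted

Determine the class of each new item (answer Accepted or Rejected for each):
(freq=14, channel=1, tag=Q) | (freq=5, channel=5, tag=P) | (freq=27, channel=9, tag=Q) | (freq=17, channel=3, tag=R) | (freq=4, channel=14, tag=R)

Accepted, Accepted, Rejected, Accepted, Accepted

The common property of the 'Accepted' items is: freq ≤ 21. No 'Rejected' item has it.
(freq=14, channel=1, tag=Q): freq = 14 — passes, so Accepted. (freq=5, channel=5, tag=P): freq = 5 — passes, so Accepted. (freq=27, channel=9, tag=Q): freq = 27 — does not fit, so Rejected. (freq=17, channel=3, tag=R): freq = 17 — passes, so Accepted. (freq=4, channel=14, tag=R): freq = 4 — passes, so Accepted.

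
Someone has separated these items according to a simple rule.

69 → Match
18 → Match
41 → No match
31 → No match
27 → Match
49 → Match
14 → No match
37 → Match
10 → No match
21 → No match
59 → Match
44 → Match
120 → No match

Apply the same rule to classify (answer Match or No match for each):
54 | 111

Match, No match

All 'Match' examples share one property — digit sum ≥ 6 — and every 'No match' example lacks it.
54: digit sum 5+4 = 9, meets the rule → Match. 111: digit sum 1+1+1 = 3, does not pass → No match.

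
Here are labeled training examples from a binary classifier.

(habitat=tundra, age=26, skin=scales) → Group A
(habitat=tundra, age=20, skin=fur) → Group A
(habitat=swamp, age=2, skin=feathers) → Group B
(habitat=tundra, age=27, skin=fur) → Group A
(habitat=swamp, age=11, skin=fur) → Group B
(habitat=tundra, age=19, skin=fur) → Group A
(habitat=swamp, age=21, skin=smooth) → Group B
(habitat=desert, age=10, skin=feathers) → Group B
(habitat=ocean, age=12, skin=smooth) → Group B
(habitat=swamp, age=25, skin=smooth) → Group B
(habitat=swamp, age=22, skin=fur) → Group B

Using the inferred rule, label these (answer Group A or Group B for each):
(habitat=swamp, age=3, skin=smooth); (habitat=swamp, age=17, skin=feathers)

Group B, Group B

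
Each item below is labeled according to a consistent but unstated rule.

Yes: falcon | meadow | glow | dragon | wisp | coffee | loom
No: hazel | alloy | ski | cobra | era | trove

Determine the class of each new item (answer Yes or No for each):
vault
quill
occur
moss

The common property of the 'Yes' items is: even length. No 'No' item has it.
vault: length 5 — fails this test, so No. quill: length 5 — fails this test, so No. occur: length 5 — fails this test, so No. moss: length 4 — fits, so Yes.

No, No, No, Yes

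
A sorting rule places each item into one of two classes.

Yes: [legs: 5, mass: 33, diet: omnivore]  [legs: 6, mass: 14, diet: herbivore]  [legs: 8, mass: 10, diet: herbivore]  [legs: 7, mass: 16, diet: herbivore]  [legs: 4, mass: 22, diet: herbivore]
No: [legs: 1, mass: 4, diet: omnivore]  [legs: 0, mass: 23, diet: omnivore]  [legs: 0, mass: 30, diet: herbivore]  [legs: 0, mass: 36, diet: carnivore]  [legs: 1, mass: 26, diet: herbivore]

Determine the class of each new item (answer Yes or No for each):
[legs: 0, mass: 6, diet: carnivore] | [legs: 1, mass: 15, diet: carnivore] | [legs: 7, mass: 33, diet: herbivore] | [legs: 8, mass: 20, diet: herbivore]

No, No, Yes, Yes

Every 'Yes' example satisfies: legs ≥ 4. None of the 'No' examples do.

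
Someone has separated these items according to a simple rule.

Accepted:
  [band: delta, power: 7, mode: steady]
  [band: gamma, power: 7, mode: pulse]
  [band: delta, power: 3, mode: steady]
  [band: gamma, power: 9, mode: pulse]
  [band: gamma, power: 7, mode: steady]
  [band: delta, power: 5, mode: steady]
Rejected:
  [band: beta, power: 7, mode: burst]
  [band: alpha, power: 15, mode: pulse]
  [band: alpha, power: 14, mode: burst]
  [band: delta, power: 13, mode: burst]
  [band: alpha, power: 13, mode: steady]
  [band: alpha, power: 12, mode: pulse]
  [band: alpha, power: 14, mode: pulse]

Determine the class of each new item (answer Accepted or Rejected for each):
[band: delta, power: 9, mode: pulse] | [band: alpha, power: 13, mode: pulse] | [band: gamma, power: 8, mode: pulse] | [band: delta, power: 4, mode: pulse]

Accepted, Rejected, Accepted, Accepted

'Accepted' ⟺ band is not beta AND power ≤ 9.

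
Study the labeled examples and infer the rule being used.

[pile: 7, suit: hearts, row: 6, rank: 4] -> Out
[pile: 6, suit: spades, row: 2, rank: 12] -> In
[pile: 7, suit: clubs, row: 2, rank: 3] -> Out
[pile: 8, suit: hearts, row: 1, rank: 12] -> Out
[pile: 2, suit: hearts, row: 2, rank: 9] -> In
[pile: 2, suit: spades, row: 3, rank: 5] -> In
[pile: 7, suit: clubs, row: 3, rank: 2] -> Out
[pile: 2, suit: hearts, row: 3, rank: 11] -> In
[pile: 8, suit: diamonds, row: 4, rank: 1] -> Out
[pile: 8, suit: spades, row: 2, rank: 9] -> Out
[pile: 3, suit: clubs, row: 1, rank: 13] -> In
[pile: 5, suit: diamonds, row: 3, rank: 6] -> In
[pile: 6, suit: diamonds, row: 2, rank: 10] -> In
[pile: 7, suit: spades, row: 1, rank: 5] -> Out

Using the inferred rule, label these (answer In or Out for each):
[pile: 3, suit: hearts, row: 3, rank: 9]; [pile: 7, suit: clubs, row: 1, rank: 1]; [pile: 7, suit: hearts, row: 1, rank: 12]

In, Out, Out

The rule appears to be: pile ≤ 6.
[pile: 3, suit: hearts, row: 3, rank: 9]: pile = 3 — qualifies, so In.
[pile: 7, suit: clubs, row: 1, rank: 1]: pile = 7 — does not satisfy this, so Out.
[pile: 7, suit: hearts, row: 1, rank: 12]: pile = 7 — does not satisfy this, so Out.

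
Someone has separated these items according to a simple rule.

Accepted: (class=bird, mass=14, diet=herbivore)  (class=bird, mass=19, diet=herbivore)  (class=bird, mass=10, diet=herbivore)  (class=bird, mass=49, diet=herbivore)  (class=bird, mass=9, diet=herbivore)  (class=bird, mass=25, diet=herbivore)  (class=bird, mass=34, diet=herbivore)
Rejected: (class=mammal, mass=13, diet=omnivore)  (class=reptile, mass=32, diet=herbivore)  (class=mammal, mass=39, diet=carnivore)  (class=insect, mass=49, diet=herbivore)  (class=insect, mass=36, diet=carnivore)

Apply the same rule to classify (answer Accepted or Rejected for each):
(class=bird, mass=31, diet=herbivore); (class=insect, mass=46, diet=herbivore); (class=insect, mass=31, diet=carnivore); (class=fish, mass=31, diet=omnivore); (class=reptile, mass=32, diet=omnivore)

Accepted, Rejected, Rejected, Rejected, Rejected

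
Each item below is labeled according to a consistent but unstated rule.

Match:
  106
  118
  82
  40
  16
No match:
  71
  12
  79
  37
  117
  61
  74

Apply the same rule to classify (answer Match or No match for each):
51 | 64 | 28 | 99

No match, Match, Match, No match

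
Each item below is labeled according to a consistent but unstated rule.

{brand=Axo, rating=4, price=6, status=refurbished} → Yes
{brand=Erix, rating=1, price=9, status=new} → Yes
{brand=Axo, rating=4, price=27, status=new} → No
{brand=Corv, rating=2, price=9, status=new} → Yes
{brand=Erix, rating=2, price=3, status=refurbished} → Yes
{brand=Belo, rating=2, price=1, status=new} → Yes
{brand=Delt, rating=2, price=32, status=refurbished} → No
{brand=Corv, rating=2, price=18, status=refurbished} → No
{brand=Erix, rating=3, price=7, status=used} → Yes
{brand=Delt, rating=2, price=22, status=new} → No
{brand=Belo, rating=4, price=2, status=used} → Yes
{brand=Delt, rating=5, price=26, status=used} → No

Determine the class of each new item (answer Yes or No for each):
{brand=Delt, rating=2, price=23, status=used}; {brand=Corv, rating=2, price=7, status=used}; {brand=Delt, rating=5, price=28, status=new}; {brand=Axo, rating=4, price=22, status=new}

Every 'Yes' example satisfies: price ≤ 9. None of the 'No' examples do.
{brand=Delt, rating=2, price=23, status=used} → price = 23 → No. {brand=Corv, rating=2, price=7, status=used} → price = 7 → Yes. {brand=Delt, rating=5, price=28, status=new} → price = 28 → No. {brand=Axo, rating=4, price=22, status=new} → price = 22 → No.

No, Yes, No, No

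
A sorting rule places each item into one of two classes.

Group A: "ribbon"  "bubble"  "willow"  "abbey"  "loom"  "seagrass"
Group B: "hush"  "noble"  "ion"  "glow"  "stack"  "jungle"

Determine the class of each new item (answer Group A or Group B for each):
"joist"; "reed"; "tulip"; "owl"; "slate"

Group B, Group A, Group B, Group B, Group B

Comparing the two groups points to one rule — has a double letter.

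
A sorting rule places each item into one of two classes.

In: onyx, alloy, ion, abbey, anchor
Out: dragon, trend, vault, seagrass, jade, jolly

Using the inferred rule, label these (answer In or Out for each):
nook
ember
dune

Out, In, Out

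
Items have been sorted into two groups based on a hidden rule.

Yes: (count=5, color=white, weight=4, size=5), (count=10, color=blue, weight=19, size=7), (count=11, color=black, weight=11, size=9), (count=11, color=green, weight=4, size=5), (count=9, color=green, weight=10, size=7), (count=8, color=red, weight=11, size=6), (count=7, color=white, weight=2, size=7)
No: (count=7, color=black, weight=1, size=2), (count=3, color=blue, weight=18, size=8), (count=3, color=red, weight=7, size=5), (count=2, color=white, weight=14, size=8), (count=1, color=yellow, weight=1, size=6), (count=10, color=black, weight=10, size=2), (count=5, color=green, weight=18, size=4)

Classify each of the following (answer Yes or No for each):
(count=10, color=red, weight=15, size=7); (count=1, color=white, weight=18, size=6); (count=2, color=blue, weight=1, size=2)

'Yes' ⟺ size ≥ 5 AND count ≥ 5.

Yes, No, No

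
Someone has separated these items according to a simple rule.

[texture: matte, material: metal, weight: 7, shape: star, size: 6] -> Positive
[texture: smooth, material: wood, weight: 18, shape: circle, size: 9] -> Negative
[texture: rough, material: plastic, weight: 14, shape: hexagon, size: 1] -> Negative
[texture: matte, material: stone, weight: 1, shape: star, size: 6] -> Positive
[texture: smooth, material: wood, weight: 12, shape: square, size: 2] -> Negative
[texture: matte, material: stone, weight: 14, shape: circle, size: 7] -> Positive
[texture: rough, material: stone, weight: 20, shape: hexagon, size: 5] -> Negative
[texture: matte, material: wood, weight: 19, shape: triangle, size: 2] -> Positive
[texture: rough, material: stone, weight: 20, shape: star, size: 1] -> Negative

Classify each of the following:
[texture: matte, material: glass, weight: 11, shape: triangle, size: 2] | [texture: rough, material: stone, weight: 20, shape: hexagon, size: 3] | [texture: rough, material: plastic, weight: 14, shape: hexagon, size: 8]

Positive, Negative, Negative

One predicate separates the groups cleanly: texture is matte.
Positive: [texture: matte, material: glass, weight: 11, shape: triangle, size: 2], since texture is matte.
Negative: [texture: rough, material: stone, weight: 20, shape: hexagon, size: 3], since texture is rough.
Negative: [texture: rough, material: plastic, weight: 14, shape: hexagon, size: 8], since texture is rough.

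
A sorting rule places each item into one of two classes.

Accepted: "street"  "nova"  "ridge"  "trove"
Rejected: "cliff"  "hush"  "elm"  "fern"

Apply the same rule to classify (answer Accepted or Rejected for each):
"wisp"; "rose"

Rejected, Accepted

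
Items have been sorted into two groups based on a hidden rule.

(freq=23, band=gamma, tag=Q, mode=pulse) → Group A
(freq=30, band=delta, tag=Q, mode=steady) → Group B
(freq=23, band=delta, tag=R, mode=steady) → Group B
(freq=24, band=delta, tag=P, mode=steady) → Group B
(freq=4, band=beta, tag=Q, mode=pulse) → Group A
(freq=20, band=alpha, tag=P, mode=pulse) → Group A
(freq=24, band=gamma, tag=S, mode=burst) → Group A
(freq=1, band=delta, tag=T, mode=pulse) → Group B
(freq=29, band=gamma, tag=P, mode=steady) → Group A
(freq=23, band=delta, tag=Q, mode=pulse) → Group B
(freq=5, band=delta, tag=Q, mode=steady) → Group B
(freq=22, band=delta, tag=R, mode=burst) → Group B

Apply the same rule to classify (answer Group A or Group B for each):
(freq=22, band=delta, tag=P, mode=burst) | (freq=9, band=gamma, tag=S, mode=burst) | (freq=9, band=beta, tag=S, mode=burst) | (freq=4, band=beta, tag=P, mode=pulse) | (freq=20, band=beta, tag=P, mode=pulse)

Group B, Group A, Group A, Group A, Group A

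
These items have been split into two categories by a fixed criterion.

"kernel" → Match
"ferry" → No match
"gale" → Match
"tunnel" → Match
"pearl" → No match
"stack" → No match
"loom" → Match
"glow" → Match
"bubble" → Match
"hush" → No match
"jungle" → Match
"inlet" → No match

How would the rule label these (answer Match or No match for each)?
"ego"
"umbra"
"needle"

No match, No match, Match

Rule: even length AND contains 'l'. This holds for each 'Match' example and fails for each 'No match' one.
No match: "ego", since length 3, no 'l'.
No match: "umbra", since length 5, no 'l'.
Match: "needle", since length 6, has 'l'.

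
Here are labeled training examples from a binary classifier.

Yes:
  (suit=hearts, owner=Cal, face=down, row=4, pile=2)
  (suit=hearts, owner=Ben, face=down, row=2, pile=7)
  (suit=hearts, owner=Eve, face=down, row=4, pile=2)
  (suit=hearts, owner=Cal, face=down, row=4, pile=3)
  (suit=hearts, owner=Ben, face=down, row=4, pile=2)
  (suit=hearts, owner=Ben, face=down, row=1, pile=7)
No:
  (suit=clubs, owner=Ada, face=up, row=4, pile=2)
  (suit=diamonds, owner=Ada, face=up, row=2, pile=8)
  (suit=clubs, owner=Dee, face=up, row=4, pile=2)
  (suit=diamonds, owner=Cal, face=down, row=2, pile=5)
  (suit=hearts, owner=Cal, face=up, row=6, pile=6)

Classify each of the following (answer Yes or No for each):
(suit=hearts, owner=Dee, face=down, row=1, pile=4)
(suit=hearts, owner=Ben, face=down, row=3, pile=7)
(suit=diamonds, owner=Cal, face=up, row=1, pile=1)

Yes, Yes, No

Every 'Yes' example satisfies: suit is hearts AND face is down. None of the 'No' examples do.
(suit=hearts, owner=Dee, face=down, row=1, pile=4): Yes (suit is hearts, face is down).
(suit=hearts, owner=Ben, face=down, row=3, pile=7): Yes (suit is hearts, face is down).
(suit=diamonds, owner=Cal, face=up, row=1, pile=1): No (suit is diamonds, face is up).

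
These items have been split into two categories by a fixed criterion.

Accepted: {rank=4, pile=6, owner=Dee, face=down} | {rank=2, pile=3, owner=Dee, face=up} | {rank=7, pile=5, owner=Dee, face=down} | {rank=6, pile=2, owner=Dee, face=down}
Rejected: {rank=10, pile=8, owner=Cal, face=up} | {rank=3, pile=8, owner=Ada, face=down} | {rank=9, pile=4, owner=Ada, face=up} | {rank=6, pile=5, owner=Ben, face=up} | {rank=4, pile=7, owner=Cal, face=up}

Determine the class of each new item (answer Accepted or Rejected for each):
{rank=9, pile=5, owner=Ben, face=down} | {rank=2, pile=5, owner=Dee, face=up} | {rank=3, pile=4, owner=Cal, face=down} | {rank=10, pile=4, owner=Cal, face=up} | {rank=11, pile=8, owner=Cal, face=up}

The common property of the 'Accepted' items is: owner is Dee. No 'Rejected' item has it.
{rank=9, pile=5, owner=Ben, face=down}: owner is Ben — does not satisfy this, so Rejected.
{rank=2, pile=5, owner=Dee, face=up}: owner is Dee — passes, so Accepted.
{rank=3, pile=4, owner=Cal, face=down}: owner is Cal — does not satisfy this, so Rejected.
{rank=10, pile=4, owner=Cal, face=up}: owner is Cal — does not satisfy this, so Rejected.
{rank=11, pile=8, owner=Cal, face=up}: owner is Cal — does not satisfy this, so Rejected.

Rejected, Accepted, Rejected, Rejected, Rejected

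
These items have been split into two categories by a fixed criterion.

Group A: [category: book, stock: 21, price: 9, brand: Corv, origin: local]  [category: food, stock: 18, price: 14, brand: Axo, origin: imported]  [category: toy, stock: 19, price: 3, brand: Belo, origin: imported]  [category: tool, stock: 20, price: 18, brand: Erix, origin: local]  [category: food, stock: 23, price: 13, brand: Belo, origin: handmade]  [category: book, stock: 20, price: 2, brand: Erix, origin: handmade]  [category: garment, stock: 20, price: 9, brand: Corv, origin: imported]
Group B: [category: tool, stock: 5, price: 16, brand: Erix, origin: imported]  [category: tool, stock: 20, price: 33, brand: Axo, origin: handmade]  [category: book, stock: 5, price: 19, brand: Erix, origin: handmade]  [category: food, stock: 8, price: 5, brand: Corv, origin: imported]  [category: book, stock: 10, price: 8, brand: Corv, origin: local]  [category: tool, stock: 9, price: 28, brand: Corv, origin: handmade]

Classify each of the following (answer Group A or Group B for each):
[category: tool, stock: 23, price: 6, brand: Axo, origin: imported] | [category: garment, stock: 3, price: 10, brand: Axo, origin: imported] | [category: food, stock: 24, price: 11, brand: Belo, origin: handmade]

Group A, Group B, Group A

Rule: stock ≥ 18 AND price ≤ 18. This holds for each 'Group A' example and fails for each 'Group B' one.
[category: tool, stock: 23, price: 6, brand: Axo, origin: imported]: Group A (stock = 23, price = 6). [category: garment, stock: 3, price: 10, brand: Axo, origin: imported]: Group B (stock = 3, price = 10). [category: food, stock: 24, price: 11, brand: Belo, origin: handmade]: Group A (stock = 24, price = 11).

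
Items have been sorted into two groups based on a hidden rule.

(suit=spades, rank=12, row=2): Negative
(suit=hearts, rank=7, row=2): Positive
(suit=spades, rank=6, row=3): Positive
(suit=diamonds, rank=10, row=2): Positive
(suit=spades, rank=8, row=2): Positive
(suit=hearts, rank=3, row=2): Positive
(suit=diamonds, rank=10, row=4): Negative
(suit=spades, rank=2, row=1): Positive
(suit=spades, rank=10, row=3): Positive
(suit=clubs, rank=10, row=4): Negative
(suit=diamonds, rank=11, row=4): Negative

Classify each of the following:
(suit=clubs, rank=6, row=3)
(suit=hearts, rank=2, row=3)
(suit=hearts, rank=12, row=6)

Positive, Positive, Negative

A rule that fits every label: row ≤ 3 AND rank ≤ 10 — true of each 'Positive' example, false of each 'Negative' one.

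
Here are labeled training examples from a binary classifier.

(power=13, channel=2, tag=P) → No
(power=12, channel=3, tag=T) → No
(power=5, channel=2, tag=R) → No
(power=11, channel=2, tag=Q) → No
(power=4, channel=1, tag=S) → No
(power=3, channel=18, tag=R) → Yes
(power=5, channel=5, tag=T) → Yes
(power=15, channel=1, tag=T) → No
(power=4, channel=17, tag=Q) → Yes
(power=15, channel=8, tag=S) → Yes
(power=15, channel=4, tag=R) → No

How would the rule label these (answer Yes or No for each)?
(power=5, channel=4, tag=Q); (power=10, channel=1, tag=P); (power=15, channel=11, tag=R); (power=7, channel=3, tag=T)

No, No, Yes, No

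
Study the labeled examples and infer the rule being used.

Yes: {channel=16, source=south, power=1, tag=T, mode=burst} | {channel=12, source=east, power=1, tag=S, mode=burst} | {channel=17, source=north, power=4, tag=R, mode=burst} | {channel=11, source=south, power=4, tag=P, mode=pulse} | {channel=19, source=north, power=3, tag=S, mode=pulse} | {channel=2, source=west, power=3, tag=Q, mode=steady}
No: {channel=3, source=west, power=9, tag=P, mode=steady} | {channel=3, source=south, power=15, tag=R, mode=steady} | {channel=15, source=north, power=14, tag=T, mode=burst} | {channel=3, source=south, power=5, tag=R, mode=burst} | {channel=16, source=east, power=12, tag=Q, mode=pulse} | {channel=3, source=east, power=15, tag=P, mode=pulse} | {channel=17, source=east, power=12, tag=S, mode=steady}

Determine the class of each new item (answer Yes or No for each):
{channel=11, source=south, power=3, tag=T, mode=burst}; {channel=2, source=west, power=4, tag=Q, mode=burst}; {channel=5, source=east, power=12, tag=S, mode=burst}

Yes, Yes, No

The rule appears to be: power ≤ 4.
Yes: {channel=11, source=south, power=3, tag=T, mode=burst}, since power = 3.
Yes: {channel=2, source=west, power=4, tag=Q, mode=burst}, since power = 4.
No: {channel=5, source=east, power=12, tag=S, mode=burst}, since power = 12.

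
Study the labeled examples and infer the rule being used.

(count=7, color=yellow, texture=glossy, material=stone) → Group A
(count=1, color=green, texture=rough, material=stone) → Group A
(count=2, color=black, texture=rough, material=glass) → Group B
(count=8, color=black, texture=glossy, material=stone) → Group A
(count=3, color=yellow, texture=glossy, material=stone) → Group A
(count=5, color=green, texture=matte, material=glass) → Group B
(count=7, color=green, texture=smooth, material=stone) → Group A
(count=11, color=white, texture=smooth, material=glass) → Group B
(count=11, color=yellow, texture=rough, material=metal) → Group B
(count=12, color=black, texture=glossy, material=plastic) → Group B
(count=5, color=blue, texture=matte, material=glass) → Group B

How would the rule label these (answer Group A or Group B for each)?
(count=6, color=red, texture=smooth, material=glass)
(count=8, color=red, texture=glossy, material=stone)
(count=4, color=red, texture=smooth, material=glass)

Group B, Group A, Group B

Rule: material is stone. This holds for each 'Group A' example and fails for each 'Group B' one.
(count=6, color=red, texture=smooth, material=glass): material is glass, doesn't qualify → Group B. (count=8, color=red, texture=glossy, material=stone): material is stone, fits → Group A. (count=4, color=red, texture=smooth, material=glass): material is glass, doesn't qualify → Group B.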